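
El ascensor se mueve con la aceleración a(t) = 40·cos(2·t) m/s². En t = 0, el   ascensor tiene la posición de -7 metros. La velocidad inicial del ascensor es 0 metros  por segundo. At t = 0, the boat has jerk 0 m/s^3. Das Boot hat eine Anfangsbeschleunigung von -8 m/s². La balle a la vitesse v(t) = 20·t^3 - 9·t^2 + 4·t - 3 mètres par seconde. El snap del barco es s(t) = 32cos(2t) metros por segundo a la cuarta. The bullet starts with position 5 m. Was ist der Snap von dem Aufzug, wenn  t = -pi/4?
Wir müssen unsere Gleichung für die Beschleunigung a(t) = 40·cos(2·t) 2-mal ableiten. Durch Ableiten von der Beschleunigung erhalten wir den Ruck: j(t) = -80·sin(2·t). Durch Ableiten von dem Ruck erhalten wir den Snap: s(t) = -160·cos(2·t). Mit s(t) = -160·cos(2·t) und Einsetzen von t = -pi/4, finden wir s = 0.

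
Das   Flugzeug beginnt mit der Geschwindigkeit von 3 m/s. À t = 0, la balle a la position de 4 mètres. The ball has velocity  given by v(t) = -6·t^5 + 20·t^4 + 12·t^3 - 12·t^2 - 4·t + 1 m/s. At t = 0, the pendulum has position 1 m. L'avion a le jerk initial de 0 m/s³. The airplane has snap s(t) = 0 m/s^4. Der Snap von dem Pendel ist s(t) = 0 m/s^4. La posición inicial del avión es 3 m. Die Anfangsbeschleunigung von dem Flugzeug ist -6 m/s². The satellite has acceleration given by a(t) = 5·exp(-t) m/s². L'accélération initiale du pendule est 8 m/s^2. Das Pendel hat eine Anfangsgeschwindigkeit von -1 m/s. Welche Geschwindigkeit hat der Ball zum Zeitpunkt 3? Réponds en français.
En utilisant v(t) = -6·t^5 + 20·t^4 + 12·t^3 - 12·t^2 - 4·t + 1 et en substituant t = 3, nous trouvons v = 367.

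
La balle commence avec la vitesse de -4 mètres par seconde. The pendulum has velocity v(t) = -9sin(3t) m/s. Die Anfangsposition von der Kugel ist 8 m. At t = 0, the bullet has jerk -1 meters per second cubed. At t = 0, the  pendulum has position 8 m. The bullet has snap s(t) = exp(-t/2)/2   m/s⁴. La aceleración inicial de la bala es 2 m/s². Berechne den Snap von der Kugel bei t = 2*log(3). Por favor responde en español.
Usando s(t) = exp(-t/2)/2 y sustituyendo t = 2*log(3), encontramos s = 1/6.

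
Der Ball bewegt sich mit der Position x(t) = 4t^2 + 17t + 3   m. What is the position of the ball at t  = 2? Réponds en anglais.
Using x(t) = 4·t^2 + 17·t + 3 and substituting t = 2, we find x = 53.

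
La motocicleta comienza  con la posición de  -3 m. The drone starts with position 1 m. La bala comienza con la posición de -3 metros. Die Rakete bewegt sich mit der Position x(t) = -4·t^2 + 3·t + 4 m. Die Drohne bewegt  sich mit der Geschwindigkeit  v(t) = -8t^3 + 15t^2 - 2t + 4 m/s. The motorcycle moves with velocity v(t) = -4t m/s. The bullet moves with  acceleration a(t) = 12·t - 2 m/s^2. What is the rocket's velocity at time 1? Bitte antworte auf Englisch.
To solve this, we need to take 1 derivative of our position equation x(t) = -4·t^2 + 3·t + 4. Differentiating position, we get velocity: v(t) = 3 - 8·t. Using v(t) = 3 - 8·t and substituting t = 1, we find v = -5.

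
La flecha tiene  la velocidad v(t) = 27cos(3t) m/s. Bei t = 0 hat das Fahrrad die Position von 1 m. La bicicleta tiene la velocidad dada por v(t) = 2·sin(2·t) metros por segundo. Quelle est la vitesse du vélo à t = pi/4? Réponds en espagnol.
Tenemos la velocidad v(t) = 2·sin(2·t). Sustituyendo t = pi/4: v(pi/4) = 2.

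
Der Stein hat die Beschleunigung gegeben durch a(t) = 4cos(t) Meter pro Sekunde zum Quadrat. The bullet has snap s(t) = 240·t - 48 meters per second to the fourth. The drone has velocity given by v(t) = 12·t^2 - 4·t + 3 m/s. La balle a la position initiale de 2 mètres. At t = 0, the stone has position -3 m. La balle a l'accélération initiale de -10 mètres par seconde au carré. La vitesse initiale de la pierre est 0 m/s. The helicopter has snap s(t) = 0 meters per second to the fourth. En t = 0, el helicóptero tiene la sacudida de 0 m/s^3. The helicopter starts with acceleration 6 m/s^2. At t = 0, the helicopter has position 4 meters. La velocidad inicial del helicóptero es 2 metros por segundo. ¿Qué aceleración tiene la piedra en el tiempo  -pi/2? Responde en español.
Tenemos la aceleración a(t) = 4·cos(t). Sustituyendo t = -pi/2: a(-pi/2) = 0.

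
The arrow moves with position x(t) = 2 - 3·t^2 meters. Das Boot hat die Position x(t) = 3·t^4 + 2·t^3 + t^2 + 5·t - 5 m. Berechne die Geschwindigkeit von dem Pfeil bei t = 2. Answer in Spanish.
Partiendo de la posición x(t) = 2 - 3·t^2, tomamos 1 derivada. Tomando d/dt de x(t), encontramos v(t) = -6·t. De la ecuación de la velocidad v(t) = -6·t, sustituimos t = 2 para obtener v = -12.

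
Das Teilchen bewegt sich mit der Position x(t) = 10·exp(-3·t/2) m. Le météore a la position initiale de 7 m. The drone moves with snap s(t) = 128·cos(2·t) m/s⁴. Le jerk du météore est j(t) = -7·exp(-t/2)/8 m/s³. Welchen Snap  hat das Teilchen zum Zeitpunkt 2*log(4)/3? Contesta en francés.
Pour résoudre ceci, nous devons prendre 4 dérivées de notre équation de la position x(t) = 10·exp(-3·t/2). En prenant d/dt de x(t), nous trouvons v(t) = -15·exp(-3·t/2). En dérivant la vitesse, nous obtenons l'accélération: a(t) = 45·exp(-3·t/2)/2. En prenant d/dt de a(t), nous trouvons j(t) = -135·exp(-3·t/2)/4. En dérivant le jerk, nous obtenons le snap: s(t) = 405·exp(-3·t/2)/8. Nous avons le snap s(t) = 405·exp(-3·t/2)/8. En substituant t = 2*log(4)/3: s(2*log(4)/3) = 405/32.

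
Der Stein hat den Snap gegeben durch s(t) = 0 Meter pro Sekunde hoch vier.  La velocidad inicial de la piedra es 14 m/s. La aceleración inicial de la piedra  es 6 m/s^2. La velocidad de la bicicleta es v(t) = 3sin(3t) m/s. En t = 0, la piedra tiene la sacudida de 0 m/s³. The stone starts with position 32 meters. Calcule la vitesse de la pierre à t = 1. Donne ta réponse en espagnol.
Necesitamos integrar nuestra ecuación del snap s(t) = 0 3 veces. La integral del snap es la sacudida. Usando j(0) = 0, obtenemos j(t) = 0. La integral de la sacudida es la aceleración. Usando a(0) = 6, obtenemos a(t) = 6. La integral de la aceleración es la velocidad. Usando v(0) = 14, obtenemos v(t) = 6·t + 14. Tenemos la velocidad v(t) = 6·t + 14. Sustituyendo t = 1: v(1) = 20.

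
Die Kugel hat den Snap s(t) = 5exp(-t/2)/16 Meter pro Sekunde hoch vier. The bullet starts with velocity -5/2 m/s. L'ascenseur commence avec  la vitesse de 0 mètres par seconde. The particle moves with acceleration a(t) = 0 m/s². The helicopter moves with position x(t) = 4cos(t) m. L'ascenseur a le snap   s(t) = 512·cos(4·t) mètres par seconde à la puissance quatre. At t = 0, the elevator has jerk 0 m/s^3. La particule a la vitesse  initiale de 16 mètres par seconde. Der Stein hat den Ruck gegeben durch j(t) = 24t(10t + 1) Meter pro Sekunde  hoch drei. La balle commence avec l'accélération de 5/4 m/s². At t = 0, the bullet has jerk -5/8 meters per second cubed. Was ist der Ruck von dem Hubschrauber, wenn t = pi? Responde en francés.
Nous devons dériver notre équation de la position x(t) = 4·cos(t) 3 fois. La dérivée de la position donne la vitesse: v(t) = -4·sin(t). En prenant d/dt de v(t), nous trouvons a(t) = -4·cos(t). En dérivant l'accélération, nous obtenons le jerk: j(t) = 4·sin(t). Nous avons le jerk j(t) = 4·sin(t). En substituant t = pi: j(pi) = 0.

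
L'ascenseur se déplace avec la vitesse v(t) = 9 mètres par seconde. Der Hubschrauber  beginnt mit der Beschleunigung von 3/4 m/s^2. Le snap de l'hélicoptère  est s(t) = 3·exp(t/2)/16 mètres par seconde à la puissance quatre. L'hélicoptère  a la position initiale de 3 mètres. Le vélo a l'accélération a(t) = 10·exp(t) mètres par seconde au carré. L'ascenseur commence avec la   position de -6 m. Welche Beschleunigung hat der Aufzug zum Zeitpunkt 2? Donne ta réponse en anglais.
To solve this, we need to take 1 derivative of our velocity equation v(t) = 9. Taking d/dt of v(t), we find a(t) = 0. From the given acceleration equation a(t) = 0, we substitute t = 2 to get a = 0.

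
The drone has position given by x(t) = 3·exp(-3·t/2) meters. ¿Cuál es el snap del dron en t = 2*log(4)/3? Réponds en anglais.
To solve this, we need to take 4 derivatives of our position equation x(t) = 3·exp(-3·t/2). Differentiating position, we get velocity: v(t) = -9·exp(-3·t/2)/2. Taking d/dt of v(t), we find a(t) = 27·exp(-3·t/2)/4. The derivative of acceleration gives jerk: j(t) = -81·exp(-3·t/2)/8. Taking d/dt of j(t), we find s(t) = 243·exp(-3·t/2)/16. We have snap s(t) = 243·exp(-3·t/2)/16. Substituting t = 2*log(4)/3: s(2*log(4)/3) = 243/64.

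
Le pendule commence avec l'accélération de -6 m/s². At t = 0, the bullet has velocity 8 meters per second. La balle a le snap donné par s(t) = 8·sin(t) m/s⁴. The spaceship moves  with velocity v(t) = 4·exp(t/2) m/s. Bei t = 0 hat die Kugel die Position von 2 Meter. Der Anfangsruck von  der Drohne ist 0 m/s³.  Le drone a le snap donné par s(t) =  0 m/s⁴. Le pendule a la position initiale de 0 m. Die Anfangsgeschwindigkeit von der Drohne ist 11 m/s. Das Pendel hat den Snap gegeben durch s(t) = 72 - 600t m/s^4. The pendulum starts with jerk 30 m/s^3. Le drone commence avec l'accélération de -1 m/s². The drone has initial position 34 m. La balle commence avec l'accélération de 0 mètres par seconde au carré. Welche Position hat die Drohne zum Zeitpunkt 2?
Um dies zu lösen, müssen wir 4 Stammfunktionen unserer Gleichung für den Snap s(t) = 0 finden. Mit ∫s(t)dt und Anwendung von j(0) = 0, finden wir j(t) = 0. Das Integral von dem Ruck ist die Beschleunigung. Mit a(0) = -1 erhalten wir a(t) = -1. Das Integral von der Beschleunigung, mit v(0) = 11, ergibt die Geschwindigkeit: v(t) = 11 - t. Durch Integration von der Geschwindigkeit und Verwendung der Anfangsbedingung x(0) = 34, erhalten wir x(t) = -t^2/2 + 11·t + 34. Mit x(t) = -t^2/2 + 11·t + 34 und Einsetzen von t = 2, finden wir x = 54.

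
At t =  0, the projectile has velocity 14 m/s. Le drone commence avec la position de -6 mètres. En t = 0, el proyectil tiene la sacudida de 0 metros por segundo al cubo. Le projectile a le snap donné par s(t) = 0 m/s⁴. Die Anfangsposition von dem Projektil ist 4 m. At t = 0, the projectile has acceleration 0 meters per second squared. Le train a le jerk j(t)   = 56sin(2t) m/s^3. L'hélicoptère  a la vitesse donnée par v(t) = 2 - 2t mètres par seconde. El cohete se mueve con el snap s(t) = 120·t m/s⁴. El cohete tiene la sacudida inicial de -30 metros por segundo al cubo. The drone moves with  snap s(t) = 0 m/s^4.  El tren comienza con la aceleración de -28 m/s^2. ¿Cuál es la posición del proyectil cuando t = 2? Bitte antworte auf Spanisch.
Necesitamos integrar nuestra ecuación del snap s(t) = 0 4 veces. La antiderivada del snap, con j(0) = 0, da la sacudida: j(t) = 0. La antiderivada de la sacudida es la aceleración. Usando a(0) = 0, obtenemos a(t) = 0. La integral de la aceleración, con v(0) = 14, da la velocidad: v(t) = 14. La antiderivada de la velocidad es la posición. Usando x(0) = 4, obtenemos x(t) = 14·t + 4. Tenemos la posición x(t) = 14·t + 4. Sustituyendo t = 2: x(2) = 32.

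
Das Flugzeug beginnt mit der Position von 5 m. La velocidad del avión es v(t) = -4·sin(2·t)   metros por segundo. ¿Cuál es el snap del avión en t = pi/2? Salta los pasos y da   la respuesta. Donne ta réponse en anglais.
The snap at t = pi/2 is s = -32.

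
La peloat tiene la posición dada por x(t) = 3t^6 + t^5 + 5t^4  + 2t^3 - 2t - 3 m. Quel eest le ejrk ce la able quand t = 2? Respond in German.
Um dies zu lösen, müssen wir 3 Ableitungen unserer Gleichung für die Position x(t) = 3·t^6 + t^5 + 5·t^4 + 2·t^3 - 2·t - 3 nehmen. Durch Ableiten von der Position erhalten wir die Geschwindigkeit: v(t) = 18·t^5 + 5·t^4 + 20·t^3 + 6·t^2 - 2. Durch Ableiten von der Geschwindigkeit erhalten wir die Beschleunigung: a(t) = 90·t^4 + 20·t^3 + 60·t^2 + 12·t. Durch Ableiten von der Beschleunigung erhalten wir den Ruck: j(t) = 360·t^3 + 60·t^2 + 120·t + 12. Wir haben den Ruck j(t) = 360·t^3 + 60·t^2 + 120·t + 12. Durch Einsetzen von t = 2: j(2) = 3372.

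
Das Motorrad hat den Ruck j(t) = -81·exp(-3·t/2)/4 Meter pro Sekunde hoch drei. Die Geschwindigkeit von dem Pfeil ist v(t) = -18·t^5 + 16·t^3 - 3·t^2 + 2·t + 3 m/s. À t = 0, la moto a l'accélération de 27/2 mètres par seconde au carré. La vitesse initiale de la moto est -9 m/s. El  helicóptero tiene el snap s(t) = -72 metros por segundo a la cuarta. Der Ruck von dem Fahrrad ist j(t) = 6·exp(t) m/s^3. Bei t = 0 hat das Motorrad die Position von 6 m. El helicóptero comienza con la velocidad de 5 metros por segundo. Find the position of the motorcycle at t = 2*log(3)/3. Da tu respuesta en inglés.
Starting from jerk j(t) = -81·exp(-3·t/2)/4, we take 3 integrals. Integrating jerk and using the initial condition a(0) = 27/2, we get a(t) = 27·exp(-3·t/2)/2. The antiderivative of acceleration, with v(0) = -9, gives velocity: v(t) = -9·exp(-3·t/2). The integral of velocity is position. Using x(0) = 6, we get x(t) = 6·exp(-3·t/2). From the given position equation x(t) = 6·exp(-3·t/2), we substitute t = 2*log(3)/3 to get x = 2.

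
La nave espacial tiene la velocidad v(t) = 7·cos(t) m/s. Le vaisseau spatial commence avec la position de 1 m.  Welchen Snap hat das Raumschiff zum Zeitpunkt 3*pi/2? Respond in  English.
Starting from velocity v(t) = 7·cos(t), we take 3 derivatives. Taking d/dt of v(t), we find a(t) = -7·sin(t). The derivative of acceleration gives jerk: j(t) = -7·cos(t). Differentiating jerk, we get snap: s(t) = 7·sin(t). We have snap s(t) = 7·sin(t). Substituting t = 3*pi/2: s(3*pi/2) = -7.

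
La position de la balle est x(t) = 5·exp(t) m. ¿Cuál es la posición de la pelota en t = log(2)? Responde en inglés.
We have position x(t) = 5·exp(t). Substituting t = log(2): x(log(2)) = 10.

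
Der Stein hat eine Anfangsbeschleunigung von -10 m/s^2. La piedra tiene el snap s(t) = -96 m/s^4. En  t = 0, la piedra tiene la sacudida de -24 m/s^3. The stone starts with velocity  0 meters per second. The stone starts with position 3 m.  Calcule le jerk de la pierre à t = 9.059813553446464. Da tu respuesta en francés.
Nous devons intégrer notre équation du snap s(t) = -96 1 fois. L'intégrale du snap est le jerk. En utilisant j(0) = -24, nous obtenons j(t) = -96·t - 24. De l'équation du jerk j(t) = -96·t - 24, nous substituons t = 9.059813553446464 pour obtenir j = -893.742101130861.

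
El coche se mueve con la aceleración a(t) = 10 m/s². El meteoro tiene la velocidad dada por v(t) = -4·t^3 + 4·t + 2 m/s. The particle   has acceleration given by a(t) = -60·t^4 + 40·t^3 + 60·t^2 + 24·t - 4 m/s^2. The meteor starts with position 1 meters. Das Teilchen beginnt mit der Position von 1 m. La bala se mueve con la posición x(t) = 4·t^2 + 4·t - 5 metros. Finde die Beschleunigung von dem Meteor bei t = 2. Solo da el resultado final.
a(2) = -44.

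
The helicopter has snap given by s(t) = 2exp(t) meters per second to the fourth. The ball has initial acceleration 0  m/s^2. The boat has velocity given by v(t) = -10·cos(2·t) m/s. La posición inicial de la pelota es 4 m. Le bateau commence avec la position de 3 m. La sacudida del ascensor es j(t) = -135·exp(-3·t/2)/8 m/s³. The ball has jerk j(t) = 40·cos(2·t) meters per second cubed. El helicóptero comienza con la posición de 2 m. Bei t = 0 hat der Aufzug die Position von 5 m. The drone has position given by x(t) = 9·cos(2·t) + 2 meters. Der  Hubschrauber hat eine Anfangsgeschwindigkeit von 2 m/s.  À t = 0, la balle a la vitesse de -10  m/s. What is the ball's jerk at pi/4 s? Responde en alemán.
Wir haben den Ruck j(t) = 40·cos(2·t). Durch Einsetzen von t = pi/4: j(pi/4) = 0.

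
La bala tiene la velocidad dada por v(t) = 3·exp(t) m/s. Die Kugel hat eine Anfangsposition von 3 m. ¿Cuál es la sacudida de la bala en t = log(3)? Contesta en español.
Para resolver esto, necesitamos tomar 2 derivadas de nuestra ecuación de la velocidad v(t) = 3·exp(t). Tomando d/dt de v(t), encontramos a(t) = 3·exp(t). La derivada de la aceleración da la sacudida: j(t) = 3·exp(t). Usando j(t) = 3·exp(t) y sustituyendo t = log(3), encontramos j = 9.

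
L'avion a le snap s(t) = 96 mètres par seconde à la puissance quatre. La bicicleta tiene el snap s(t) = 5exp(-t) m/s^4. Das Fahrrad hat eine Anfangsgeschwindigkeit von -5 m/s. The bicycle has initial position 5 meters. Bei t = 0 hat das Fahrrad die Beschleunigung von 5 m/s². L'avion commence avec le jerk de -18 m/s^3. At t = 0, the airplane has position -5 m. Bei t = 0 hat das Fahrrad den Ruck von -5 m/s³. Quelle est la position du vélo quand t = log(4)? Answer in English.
We must find the integral of our snap equation s(t) = 5·exp(-t) 4 times. Integrating snap and using the initial condition j(0) = -5, we get j(t) = -5·exp(-t). Taking ∫j(t)dt and applying a(0) = 5, we find a(t) = 5·exp(-t). Integrating acceleration and using the initial condition v(0) = -5, we get v(t) = -5·exp(-t). Integrating velocity and using the initial condition x(0) = 5, we get x(t) = 5·exp(-t). We have position x(t) = 5·exp(-t). Substituting t = log(4): x(log(4)) = 5/4.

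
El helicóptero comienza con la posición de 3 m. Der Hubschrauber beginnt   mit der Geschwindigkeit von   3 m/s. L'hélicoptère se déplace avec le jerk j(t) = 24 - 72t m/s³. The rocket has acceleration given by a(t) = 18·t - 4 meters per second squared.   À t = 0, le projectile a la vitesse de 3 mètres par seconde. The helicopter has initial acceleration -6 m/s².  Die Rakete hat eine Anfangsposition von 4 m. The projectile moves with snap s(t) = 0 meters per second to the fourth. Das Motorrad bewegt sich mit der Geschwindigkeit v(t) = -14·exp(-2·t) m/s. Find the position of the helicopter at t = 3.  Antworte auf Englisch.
To find the answer, we compute 3 antiderivatives of j(t) = 24 - 72·t. The antiderivative of jerk is acceleration. Using a(0) = -6, we get a(t) = -36·t^2 + 24·t - 6. Integrating acceleration and using the initial condition v(0) = 3, we get v(t) = -12·t^3 + 12·t^2 - 6·t + 3. The antiderivative of velocity is position. Using x(0) = 3, we get x(t) = -3·t^4 + 4·t^3 - 3·t^2 + 3·t + 3. Using x(t) = -3·t^4 + 4·t^3 - 3·t^2 + 3·t + 3 and substituting t = 3, we find x = -150.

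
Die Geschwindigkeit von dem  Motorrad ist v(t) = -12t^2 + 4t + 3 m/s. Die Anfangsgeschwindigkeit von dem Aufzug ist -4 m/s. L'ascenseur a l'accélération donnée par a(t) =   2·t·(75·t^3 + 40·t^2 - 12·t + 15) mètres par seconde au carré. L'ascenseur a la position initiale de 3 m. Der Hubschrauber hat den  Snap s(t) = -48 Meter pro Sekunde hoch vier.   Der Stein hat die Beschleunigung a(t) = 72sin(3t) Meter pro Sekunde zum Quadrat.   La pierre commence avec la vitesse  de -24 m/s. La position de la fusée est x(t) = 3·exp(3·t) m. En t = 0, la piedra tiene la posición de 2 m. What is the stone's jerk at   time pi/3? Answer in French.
En partant de l'accélération a(t) = 72·sin(3·t), nous prenons 1 dérivée. La dérivée de l'accélération donne le jerk: j(t) = 216·cos(3·t). Nous avons le jerk j(t) = 216·cos(3·t). En substituant t = pi/3: j(pi/3) = -216.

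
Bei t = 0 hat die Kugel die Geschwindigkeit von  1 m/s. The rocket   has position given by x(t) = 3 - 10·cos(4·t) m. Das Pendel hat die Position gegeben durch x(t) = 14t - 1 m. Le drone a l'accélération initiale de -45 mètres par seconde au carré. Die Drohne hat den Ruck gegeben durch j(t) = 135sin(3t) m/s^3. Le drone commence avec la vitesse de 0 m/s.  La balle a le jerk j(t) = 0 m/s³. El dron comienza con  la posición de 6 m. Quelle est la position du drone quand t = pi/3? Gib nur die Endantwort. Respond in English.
x(pi/3) = -4.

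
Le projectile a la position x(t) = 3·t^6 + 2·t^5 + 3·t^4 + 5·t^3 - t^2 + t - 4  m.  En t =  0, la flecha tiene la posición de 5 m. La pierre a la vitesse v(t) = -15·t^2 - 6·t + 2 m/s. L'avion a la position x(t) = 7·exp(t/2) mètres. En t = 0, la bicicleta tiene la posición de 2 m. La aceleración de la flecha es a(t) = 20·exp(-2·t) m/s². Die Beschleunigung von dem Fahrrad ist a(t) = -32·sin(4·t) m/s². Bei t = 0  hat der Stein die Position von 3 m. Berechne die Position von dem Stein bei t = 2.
Um dies zu lösen, müssen wir 1 Integral unserer Gleichung für die Geschwindigkeit v(t) = -15·t^2 - 6·t + 2 finden. Das Integral von der Geschwindigkeit, mit x(0) = 3, ergibt die Position: x(t) = -5·t^3 - 3·t^2 + 2·t + 3. Aus der Gleichung für die Position x(t) = -5·t^3 - 3·t^2 + 2·t + 3, setzen wir t = 2 ein und erhalten x = -45.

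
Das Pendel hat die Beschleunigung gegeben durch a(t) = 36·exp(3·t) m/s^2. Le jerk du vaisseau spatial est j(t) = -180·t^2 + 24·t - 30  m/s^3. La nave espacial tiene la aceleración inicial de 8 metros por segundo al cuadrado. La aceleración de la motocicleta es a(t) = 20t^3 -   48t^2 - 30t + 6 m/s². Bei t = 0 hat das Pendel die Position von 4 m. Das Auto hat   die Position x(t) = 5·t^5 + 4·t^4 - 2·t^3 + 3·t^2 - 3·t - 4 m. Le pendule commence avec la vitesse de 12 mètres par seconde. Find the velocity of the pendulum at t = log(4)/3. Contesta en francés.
Pour résoudre ceci, nous devons prendre 1 intégrale de notre équation de l'accélération a(t) = 36·exp(3·t). La primitive de l'accélération, avec v(0) = 12, donne la vitesse: v(t) = 12·exp(3·t). En utilisant v(t) = 12·exp(3·t) et en substituant t = log(4)/3, nous trouvons v = 48.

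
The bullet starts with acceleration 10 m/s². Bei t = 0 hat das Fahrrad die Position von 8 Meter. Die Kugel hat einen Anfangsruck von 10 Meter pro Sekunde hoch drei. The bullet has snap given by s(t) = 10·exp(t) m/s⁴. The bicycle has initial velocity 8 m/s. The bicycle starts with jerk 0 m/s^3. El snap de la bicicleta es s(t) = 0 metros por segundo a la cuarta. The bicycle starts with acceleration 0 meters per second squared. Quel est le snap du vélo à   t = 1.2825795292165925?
En utilisant s(t) = 0 et en substituant t = 1.2825795292165925, nous trouvons s = 0.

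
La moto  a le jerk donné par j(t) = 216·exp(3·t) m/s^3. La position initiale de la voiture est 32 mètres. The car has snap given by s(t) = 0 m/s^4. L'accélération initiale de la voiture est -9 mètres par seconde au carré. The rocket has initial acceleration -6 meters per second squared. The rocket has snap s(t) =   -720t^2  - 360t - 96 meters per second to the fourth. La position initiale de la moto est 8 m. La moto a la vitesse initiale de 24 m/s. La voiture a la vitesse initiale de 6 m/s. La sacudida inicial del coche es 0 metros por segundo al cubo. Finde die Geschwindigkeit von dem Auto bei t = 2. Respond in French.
En partant du snap s(t) = 0, nous prenons 3 intégrales. La primitive du snap, avec j(0) = 0, donne le jerk: j(t) = 0. En intégrant le jerk et en utilisant la condition initiale a(0) = -9, nous obtenons a(t) = -9. La primitive de l'accélération, avec v(0) = 6, donne la vitesse: v(t) = 6 - 9·t. De l'équation de la vitesse v(t) = 6 - 9·t, nous substituons t = 2 pour obtenir v = -12.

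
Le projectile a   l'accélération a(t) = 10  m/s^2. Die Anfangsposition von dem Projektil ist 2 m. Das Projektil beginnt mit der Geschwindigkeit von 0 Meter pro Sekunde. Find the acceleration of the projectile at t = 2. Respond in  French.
De l'équation de l'accélération a(t) = 10, nous substituons t = 2 pour obtenir a = 10.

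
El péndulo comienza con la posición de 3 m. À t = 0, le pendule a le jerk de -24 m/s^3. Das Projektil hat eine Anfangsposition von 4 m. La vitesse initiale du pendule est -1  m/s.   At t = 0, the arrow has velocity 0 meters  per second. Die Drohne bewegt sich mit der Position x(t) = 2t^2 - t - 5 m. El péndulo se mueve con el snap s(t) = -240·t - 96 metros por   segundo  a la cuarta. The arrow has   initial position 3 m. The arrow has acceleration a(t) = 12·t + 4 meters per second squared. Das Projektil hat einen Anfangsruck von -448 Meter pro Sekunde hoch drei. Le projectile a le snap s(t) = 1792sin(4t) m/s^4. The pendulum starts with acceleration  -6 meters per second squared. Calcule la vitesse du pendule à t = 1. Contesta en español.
Partiendo del snap s(t) = -240·t - 96, tomamos 3 integrales. La antiderivada del snap, con j(0) = -24, da la sacudida: j(t) = -120·t^2 - 96·t - 24. Tomando ∫j(t)dt y aplicando a(0) = -6, encontramos a(t) = -40·t^3 - 48·t^2 - 24·t - 6. Integrando la aceleración y usando la condición inicial v(0) = -1, obtenemos v(t) = -10·t^4 - 16·t^3 - 12·t^2 - 6·t - 1. Usando v(t) = -10·t^4 - 16·t^3 - 12·t^2 - 6·t - 1 y sustituyendo t = 1, encontramos v = -45.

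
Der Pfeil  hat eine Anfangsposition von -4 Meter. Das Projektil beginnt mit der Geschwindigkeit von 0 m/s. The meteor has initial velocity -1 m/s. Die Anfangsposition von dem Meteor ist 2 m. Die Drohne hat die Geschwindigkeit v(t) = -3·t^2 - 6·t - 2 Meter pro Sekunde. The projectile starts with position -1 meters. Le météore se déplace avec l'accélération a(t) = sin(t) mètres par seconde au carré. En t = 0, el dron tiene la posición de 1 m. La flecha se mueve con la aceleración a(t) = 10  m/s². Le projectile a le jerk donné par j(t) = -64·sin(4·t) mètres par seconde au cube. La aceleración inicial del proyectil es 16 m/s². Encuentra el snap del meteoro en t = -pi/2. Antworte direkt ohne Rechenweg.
En t = -pi/2, s = 1.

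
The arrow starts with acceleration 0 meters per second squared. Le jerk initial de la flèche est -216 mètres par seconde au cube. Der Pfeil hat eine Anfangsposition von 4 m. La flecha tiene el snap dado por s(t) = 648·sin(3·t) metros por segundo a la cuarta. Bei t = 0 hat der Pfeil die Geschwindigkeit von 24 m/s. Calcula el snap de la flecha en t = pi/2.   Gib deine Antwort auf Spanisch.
De la ecuación del snap s(t) = 648·sin(3·t), sustituimos t = pi/2 para obtener s = -648.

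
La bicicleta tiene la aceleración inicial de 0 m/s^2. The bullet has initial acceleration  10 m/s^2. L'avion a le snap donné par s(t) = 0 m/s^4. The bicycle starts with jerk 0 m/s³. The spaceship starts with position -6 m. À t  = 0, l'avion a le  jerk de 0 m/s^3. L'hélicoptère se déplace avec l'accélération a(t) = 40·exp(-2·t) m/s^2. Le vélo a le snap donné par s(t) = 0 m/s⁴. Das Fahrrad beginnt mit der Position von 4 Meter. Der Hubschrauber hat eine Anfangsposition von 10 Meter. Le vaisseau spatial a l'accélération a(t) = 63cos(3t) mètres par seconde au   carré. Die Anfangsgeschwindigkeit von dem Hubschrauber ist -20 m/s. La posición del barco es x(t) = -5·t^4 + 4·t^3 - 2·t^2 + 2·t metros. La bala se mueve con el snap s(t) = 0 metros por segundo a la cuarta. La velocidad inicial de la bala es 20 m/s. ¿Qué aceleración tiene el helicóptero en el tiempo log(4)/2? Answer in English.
Using a(t) = 40·exp(-2·t) and substituting t = log(4)/2, we find a = 10.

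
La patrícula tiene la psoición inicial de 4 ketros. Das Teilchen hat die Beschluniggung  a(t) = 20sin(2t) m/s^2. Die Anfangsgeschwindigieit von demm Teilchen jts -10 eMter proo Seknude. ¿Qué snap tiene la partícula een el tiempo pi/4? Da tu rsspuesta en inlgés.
We must differentiate our acceleration equation a(t) = 20·sin(2·t) 2 times. The derivative of acceleration gives jerk: j(t) = 40·cos(2·t). Taking d/dt of j(t), we find s(t) = -80·sin(2·t). We have snap s(t) = -80·sin(2·t). Substituting t = pi/4: s(pi/4) = -80.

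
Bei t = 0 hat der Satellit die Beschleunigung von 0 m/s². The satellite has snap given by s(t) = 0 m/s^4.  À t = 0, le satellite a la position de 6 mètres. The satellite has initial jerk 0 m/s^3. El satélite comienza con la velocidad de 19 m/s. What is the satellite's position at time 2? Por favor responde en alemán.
Wir müssen unsere Gleichung für den Snap s(t) = 0 4-mal integrieren. Die Stammfunktion von dem Snap, mit j(0) = 0, ergibt den Ruck: j(t) = 0. Das Integral von dem Ruck ist die Beschleunigung. Mit a(0) = 0 erhalten wir a(t) = 0. Das Integral von der Beschleunigung ist die Geschwindigkeit. Mit v(0) = 19 erhalten wir v(t) = 19. Durch Integration von der Geschwindigkeit und Verwendung der Anfangsbedingung x(0) = 6, erhalten wir x(t) = 19·t + 6. Aus der Gleichung für die Position x(t) = 19·t + 6, setzen wir t = 2 ein und erhalten x = 44.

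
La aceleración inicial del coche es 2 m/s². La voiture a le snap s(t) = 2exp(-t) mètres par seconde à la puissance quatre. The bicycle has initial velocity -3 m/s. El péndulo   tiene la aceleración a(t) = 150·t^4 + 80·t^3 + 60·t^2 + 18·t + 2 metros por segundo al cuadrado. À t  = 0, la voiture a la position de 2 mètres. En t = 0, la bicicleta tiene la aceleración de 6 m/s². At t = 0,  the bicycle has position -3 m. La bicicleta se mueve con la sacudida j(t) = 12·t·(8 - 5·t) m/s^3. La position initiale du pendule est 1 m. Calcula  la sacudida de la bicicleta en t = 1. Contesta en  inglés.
From the given jerk equation j(t) = 12·t·(8 - 5·t), we substitute t = 1 to get j = 36.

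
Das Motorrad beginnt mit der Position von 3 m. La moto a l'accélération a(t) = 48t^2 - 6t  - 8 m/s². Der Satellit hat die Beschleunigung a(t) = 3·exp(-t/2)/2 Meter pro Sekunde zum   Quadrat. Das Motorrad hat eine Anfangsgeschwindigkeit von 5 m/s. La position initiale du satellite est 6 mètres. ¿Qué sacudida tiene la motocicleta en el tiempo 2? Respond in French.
Nous devons dériver notre équation de l'accélération a(t) = 48·t^2 - 6·t - 8 1 fois. La dérivée de l'accélération donne le jerk: j(t) = 96·t - 6. Nous avons le jerk j(t) = 96·t - 6. En substituant t = 2: j(2) = 186.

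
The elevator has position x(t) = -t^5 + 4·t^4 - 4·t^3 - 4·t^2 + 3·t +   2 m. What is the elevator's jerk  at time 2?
To solve this, we need to take 3 derivatives of our position equation x(t) = -t^5 + 4·t^4 - 4·t^3 - 4·t^2 + 3·t + 2. Differentiating position, we get velocity: v(t) = -5·t^4 + 16·t^3 - 12·t^2 - 8·t + 3. The derivative of velocity gives acceleration: a(t) = -20·t^3 + 48·t^2 - 24·t - 8. The derivative of acceleration gives jerk: j(t) = -60·t^2 + 96·t - 24. From the given jerk equation j(t) = -60·t^2 + 96·t - 24, we substitute t = 2 to get j = -72.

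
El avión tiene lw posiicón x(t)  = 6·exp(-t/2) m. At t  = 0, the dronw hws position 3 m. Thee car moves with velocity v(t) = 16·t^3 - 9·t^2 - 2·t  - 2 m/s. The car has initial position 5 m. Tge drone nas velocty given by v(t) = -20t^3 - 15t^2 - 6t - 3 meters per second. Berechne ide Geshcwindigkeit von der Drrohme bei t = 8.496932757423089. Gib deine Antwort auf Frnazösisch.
Nous avons la vitesse v(t) = -20·t^3 - 15·t^2 - 6·t - 3. En substituant t = 8.496932757423089: v(8.496932757423089) = -13406.1578917273.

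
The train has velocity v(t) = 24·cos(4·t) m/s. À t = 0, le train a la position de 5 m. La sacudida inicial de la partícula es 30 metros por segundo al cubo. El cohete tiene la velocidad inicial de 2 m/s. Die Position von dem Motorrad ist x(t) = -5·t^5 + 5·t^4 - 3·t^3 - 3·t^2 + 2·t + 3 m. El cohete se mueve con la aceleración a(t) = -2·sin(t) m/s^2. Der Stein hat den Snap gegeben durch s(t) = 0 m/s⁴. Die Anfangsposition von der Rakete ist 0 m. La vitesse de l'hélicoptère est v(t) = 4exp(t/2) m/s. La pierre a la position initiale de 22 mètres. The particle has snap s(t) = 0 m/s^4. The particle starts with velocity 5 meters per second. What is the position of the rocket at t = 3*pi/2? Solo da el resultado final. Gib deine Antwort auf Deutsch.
Die Position bei t = 3*pi/2 ist x = -2.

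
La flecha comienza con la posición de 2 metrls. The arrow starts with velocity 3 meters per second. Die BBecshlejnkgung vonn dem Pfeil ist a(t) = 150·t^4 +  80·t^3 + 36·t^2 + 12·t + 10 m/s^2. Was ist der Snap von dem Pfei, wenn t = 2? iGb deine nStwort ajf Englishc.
We must differentiate our acceleration equation a(t) = 150·t^4 + 80·t^3 + 36·t^2 + 12·t + 10 2 times. Taking d/dt of a(t), we find j(t) = 600·t^3 + 240·t^2 + 72·t + 12. The derivative of jerk gives snap: s(t) = 1800·t^2 + 480·t + 72. From the given snap equation s(t) = 1800·t^2 + 480·t + 72, we substitute t = 2 to get s = 8232.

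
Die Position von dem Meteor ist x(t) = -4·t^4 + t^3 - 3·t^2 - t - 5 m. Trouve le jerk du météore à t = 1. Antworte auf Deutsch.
Um dies zu lösen, müssen wir 3 Ableitungen unserer Gleichung für die Position x(t) = -4·t^4 + t^3 - 3·t^2 - t - 5 nehmen. Durch Ableiten von der Position erhalten wir die Geschwindigkeit: v(t) = -16·t^3 + 3·t^2 - 6·t - 1. Mit d/dt von v(t) finden wir a(t) = -48·t^2 + 6·t - 6. Durch Ableiten von der Beschleunigung erhalten wir den Ruck: j(t) = 6 - 96·t. Aus der Gleichung für den Ruck j(t) = 6 - 96·t, setzen wir t = 1 ein und erhalten j = -90.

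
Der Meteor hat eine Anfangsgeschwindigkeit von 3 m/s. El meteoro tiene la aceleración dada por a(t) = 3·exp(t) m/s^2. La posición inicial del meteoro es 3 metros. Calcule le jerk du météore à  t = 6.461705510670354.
Pour résoudre ceci, nous devons prendre 1 dérivée de notre équation de l'accélération a(t) = 3·exp(t). En prenant d/dt de a(t), nous trouvons j(t) = 3·exp(t). En utilisant j(t) = 3·exp(t) et en substituant t = 6.461705510670354, nous trouvons j = 1920.45573596670.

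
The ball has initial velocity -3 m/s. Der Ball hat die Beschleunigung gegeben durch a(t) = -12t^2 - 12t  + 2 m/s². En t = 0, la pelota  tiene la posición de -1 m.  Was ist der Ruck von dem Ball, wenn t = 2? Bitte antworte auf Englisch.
To solve this, we need to take 1 derivative of our acceleration equation a(t) = -12·t^2 - 12·t + 2. The derivative of acceleration gives jerk: j(t) = -24·t - 12. We have jerk j(t) = -24·t - 12. Substituting t = 2: j(2) = -60.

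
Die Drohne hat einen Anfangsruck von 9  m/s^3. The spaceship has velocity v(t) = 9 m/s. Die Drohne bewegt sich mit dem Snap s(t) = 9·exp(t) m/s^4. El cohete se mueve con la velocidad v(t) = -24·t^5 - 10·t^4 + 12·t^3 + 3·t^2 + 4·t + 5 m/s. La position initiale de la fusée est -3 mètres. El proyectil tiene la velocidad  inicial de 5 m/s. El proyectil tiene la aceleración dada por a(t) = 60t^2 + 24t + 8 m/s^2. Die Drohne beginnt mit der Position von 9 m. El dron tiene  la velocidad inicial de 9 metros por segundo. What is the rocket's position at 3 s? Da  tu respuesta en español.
Necesitamos integrar nuestra ecuación de la velocidad v(t) = -24·t^5 - 10·t^4 + 12·t^3 + 3·t^2 + 4·t + 5 1 vez. Tomando ∫v(t)dt y aplicando x(0) = -3, encontramos x(t) = -4·t^6 - 2·t^5 + 3·t^4 + t^3 + 2·t^2 + 5·t - 3. Usando x(t) = -4·t^6 - 2·t^5 + 3·t^4 + t^3 + 2·t^2 + 5·t - 3 y sustituyendo t = 3, encontramos x = -3102.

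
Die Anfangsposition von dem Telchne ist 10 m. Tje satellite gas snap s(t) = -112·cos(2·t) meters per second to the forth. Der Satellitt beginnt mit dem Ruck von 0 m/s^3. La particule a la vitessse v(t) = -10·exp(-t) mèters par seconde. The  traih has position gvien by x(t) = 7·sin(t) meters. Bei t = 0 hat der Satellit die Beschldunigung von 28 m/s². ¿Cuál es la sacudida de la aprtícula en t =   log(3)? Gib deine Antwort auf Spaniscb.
Debemos derivar nuestra ecuación de la velocidad v(t) = -10·exp(-t) 2 veces. Tomando d/dt de v(t), encontramos a(t) = 10·exp(-t). La derivada de la aceleración da la sacudida: j(t) = -10·exp(-t). Tenemos la sacudida j(t) = -10·exp(-t). Sustituyendo t = log(3): j(log(3)) = -10/3.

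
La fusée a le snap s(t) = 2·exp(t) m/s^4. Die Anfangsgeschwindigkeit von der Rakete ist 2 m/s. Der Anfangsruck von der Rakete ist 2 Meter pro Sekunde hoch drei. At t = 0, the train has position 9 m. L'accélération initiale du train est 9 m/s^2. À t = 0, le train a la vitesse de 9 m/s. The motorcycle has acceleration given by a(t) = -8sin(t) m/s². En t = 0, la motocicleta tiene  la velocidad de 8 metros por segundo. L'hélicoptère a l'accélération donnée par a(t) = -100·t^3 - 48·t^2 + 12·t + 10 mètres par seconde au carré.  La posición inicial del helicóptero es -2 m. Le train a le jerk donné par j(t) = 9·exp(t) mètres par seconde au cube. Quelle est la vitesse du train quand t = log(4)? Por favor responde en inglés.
We need to integrate our jerk equation j(t) = 9·exp(t) 2 times. Taking ∫j(t)dt and applying a(0) = 9, we find a(t) = 9·exp(t). Taking ∫a(t)dt and applying v(0) = 9, we find v(t) = 9·exp(t). We have velocity v(t) = 9·exp(t). Substituting t = log(4): v(log(4)) = 36.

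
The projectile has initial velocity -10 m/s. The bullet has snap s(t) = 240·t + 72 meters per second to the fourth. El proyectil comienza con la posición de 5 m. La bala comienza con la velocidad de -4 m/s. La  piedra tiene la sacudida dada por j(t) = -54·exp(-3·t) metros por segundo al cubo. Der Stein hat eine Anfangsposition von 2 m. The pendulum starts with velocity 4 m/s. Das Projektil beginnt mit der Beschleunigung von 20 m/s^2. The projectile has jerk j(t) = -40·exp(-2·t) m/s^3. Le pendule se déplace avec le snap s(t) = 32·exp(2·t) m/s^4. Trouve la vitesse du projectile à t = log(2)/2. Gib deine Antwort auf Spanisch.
Necesitamos integrar nuestra ecuación de la sacudida j(t) = -40·exp(-2·t) 2 veces. La integral de la sacudida es la aceleración. Usando a(0) = 20, obtenemos a(t) = 20·exp(-2·t). La antiderivada de la aceleración, con v(0) = -10, da la velocidad: v(t) = -10·exp(-2·t). Tenemos la velocidad v(t) = -10·exp(-2·t). Sustituyendo t = log(2)/2: v(log(2)/2) = -5.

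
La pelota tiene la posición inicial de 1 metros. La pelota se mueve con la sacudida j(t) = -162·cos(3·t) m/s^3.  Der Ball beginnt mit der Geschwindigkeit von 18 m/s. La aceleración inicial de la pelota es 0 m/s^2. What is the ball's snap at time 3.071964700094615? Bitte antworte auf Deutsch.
Um dies zu lösen, müssen wir 1 Ableitung unserer Gleichung für den Ruck j(t) = -162·cos(3·t) nehmen. Die Ableitung von dem Ruck ergibt den Snap: s(t) = 486·sin(3·t). Aus der Gleichung für den Snap s(t) = 486·sin(3·t), setzen wir t = 3.071964700094615 ein und erhalten s = 100.780921520231.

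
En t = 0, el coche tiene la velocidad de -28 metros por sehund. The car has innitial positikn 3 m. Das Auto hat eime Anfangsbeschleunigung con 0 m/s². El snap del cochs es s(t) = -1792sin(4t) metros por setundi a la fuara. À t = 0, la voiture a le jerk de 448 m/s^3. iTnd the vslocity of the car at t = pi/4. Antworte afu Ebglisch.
We must find the integral of our snap equation s(t) = -1792·sin(4·t) 3 times. Integrating snap and using the initial condition j(0) = 448, we get j(t) = 448·cos(4·t). The antiderivative of jerk, with a(0) = 0, gives acceleration: a(t) = 112·sin(4·t). The integral of acceleration is velocity. Using v(0) = -28, we get v(t) = -28·cos(4·t). Using v(t) = -28·cos(4·t) and substituting t = pi/4, we find v = 28.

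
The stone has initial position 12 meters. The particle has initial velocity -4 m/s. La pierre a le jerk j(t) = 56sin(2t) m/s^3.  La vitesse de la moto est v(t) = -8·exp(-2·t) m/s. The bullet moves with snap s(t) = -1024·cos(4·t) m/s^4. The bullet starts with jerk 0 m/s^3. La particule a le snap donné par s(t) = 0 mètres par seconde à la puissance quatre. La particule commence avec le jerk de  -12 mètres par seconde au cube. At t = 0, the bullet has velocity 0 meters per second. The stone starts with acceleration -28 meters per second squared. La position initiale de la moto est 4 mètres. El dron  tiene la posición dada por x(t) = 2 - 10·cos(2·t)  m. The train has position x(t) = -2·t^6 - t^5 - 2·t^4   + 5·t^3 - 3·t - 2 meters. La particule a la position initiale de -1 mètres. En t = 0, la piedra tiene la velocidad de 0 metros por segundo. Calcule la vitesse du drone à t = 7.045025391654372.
Pour résoudre ceci, nous devons prendre 1 dérivée de notre équation de la position x(t) = 2 - 10·cos(2·t). La dérivée de la position donne la vitesse: v(t) = 20·sin(2·t). En utilisant v(t) = 20·sin(2·t) et en substituant t = 7.045025391654372, nous trouvons v = 19.9778047831447.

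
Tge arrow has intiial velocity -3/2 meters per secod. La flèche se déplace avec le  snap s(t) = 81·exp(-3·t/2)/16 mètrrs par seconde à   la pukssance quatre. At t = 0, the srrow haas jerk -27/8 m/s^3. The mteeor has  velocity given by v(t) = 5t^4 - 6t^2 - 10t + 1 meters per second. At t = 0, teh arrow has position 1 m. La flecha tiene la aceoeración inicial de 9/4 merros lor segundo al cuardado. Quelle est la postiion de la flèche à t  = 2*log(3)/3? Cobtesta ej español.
Debemos encontrar la integral de nuestra ecuación del snap s(t) = 81·exp(-3·t/2)/16 4 veces. Integrando el snap y usando la condición inicial j(0) = -27/8, obtenemos j(t) = -27·exp(-3·t/2)/8. La integral de la sacudida, con a(0) = 9/4, da la aceleración: a(t) = 9·exp(-3·t/2)/4. Tomando ∫a(t)dt y aplicando v(0) = -3/2, encontramos v(t) = -3·exp(-3·t/2)/2. Tomando ∫v(t)dt y aplicando x(0) = 1, encontramos x(t) = exp(-3·t/2). Usando x(t) = exp(-3·t/2) y sustituyendo t = 2*log(3)/3, encontramos x = 1/3.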